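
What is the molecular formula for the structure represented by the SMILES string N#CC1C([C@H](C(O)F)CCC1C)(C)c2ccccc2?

Heavy atoms from the SMILES: 16 C, 1 F, 1 N, 1 O.
Implicit hydrogens by atom environment:
  5 × C (aromatic): 1 H each → 5
  4 × C: 1 H each → 4
  2 × C: 3 H each → 6
  2 × C: 2 H each → 4
  2 × C: no H
  1 × C (aromatic): no H
  1 × F: no H
  1 × N: no H
  1 × O: 1 H
  Total hydrogens = 20.
Molecular formula: C16H20FNO

C16H20FNO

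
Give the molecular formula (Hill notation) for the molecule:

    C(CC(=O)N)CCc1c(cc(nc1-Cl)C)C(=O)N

C12H16ClN3O2

Heavy atoms from the SMILES: 12 C, 1 Cl, 3 N, 2 O.
Implicit hydrogens by atom environment:
  4 × C: 2 H each → 8
  4 × C (aromatic): no H
  2 × C: no H
  2 × N: 2 H each → 4
  2 × O: no H
  1 × C: 3 H
  1 × C (aromatic): 1 H
  1 × Cl: no H
  1 × N (aromatic): no H
  Total hydrogens = 16.
Molecular formula: C12H16ClN3O2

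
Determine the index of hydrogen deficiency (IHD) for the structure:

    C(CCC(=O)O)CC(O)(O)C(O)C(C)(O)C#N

Molecular formula from the SMILES: C10H17NO6.
DoU = (2C + 2 + N − H − X)/2 = (2·10 + 2 + 1 − 17 − 0)/2 = 6/2 = 3.
(Structurally: 0 ring(s) + 3 π bond(s) = 3.)

3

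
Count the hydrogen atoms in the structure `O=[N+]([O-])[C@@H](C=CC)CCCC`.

Hydrogens are implicit in SMILES; fill each atom to its normal valence:
  3 × C: 2 H each → 6
  3 × C: 1 H each → 3
  2 × C: 3 H each → 6
  1 × N (charge +1): no H
  1 × O: no H
  1 × O (charge -1): no H
  Total hydrogens = 15.

15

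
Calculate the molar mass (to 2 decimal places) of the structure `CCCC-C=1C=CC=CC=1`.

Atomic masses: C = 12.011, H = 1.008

Molecular formula: C10H14.
M = 10×12.011 + 14×1.008 = 134.22 g/mol.

134.22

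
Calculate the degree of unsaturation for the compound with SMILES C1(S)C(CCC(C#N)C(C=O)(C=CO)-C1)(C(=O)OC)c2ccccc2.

10

Molecular formula from the SMILES: C19H21NO4S.
DoU = (2C + 2 + N − H − X)/2 = (2·19 + 2 + 1 − 21 − 0)/2 = 20/2 = 10.
(Structurally: 2 ring(s) + 8 π bond(s) = 10.)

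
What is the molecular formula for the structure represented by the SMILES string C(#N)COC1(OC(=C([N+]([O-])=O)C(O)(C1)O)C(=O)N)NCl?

C8H9ClN4O7

Heavy atoms from the SMILES: 8 C, 1 Cl, 4 N, 7 O.
Implicit hydrogens by atom environment:
  6 × C: no H
  4 × O: no H
  2 × C: 2 H each → 4
  2 × O: 1 H each → 2
  1 × Cl: no H
  1 × N: 2 H
  1 × N: 1 H
  1 × N (charge +1): no H
  1 × N: no H
  1 × O (charge -1): no H
  Total hydrogens = 9.
Molecular formula: C8H9ClN4O7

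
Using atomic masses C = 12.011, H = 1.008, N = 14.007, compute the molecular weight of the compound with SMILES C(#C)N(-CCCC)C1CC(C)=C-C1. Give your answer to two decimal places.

Molecular formula: C12H19N.
M = 12×12.011 + 19×1.008 + 1×14.007 = 177.29 g/mol.

177.29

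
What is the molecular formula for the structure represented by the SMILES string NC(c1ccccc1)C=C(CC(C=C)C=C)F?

Heavy atoms from the SMILES: 15 C, 1 F, 1 N.
Implicit hydrogens by atom environment:
  5 × C: 1 H each → 5
  5 × C (aromatic): 1 H each → 5
  3 × C: 2 H each → 6
  1 × C: no H
  1 × C (aromatic): no H
  1 × F: no H
  1 × N: 2 H
  Total hydrogens = 18.
Molecular formula: C15H18FN

C15H18FN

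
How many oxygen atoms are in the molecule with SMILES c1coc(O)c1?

The symbol for oxygen appears 2 times in the SMILES.

2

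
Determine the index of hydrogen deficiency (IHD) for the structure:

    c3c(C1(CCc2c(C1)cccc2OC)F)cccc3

9

Molecular formula from the SMILES: C17H17FO.
DoU = (2C + 2 + N − H − X)/2 = (2·17 + 2 + 0 − 17 − 1)/2 = 18/2 = 9.
(Structurally: 3 ring(s) + 6 π bond(s) = 9.)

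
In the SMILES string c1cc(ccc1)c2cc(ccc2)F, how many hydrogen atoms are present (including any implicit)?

9

Hydrogens are implicit in SMILES; fill each atom to its normal valence:
  9 × C (aromatic): 1 H each → 9
  3 × C (aromatic): no H
  1 × F: no H
  Total hydrogens = 9.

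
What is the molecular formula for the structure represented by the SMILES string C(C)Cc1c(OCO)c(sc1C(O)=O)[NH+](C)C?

Heavy atoms from the SMILES: 11 C, 1 N, 4 O, 1 S.
Implicit hydrogens by atom environment:
  4 × C (aromatic): no H
  3 × C: 3 H each → 9
  3 × C: 2 H each → 6
  2 × O: 1 H each → 2
  2 × O: no H
  1 × C: no H
  1 × N (charge +1): 1 H
  1 × S (aromatic): no H
  Total hydrogens = 18.
Net charge +1.
Molecular formula: C11H18NO4S+

C11H18NO4S+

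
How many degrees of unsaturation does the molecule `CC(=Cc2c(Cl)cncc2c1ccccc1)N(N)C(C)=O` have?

Molecular formula from the SMILES: C16H16ClN3O.
DoU = (2C + 2 + N − H − X)/2 = (2·16 + 2 + 3 − 16 − 1)/2 = 20/2 = 10.
(Structurally: 2 ring(s) + 8 π bond(s) = 10.)

10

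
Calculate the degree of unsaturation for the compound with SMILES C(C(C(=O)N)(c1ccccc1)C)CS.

Molecular formula from the SMILES: C11H15NOS.
DoU = (2C + 2 + N − H − X)/2 = (2·11 + 2 + 1 − 15 − 0)/2 = 10/2 = 5.
(Structurally: 1 ring(s) + 4 π bond(s) = 5.)

5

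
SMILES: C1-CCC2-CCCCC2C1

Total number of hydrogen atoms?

Hydrogens are implicit in SMILES; fill each atom to its normal valence:
  8 × C: 2 H each → 16
  2 × C: 1 H each → 2
  Total hydrogens = 18.

18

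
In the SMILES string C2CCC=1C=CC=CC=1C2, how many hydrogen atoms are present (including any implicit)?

12

Hydrogens are implicit in SMILES; fill each atom to its normal valence:
  4 × C: 2 H each → 8
  4 × C (aromatic): 1 H each → 4
  2 × C (aromatic): no H
  Total hydrogens = 12.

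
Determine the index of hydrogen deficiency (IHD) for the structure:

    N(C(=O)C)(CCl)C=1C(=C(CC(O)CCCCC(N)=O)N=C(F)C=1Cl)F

6

Molecular formula from the SMILES: C15H19Cl2F2N3O3.
DoU = (2C + 2 + N − H − X)/2 = (2·15 + 2 + 3 − 19 − 4)/2 = 12/2 = 6.
(Structurally: 1 ring(s) + 5 π bond(s) = 6.)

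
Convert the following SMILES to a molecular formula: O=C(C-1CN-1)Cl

C3H4ClNO

Heavy atoms from the SMILES: 3 C, 1 Cl, 1 N, 1 O.
Implicit hydrogens by atom environment:
  1 × C: 2 H
  1 × C: 1 H
  1 × C: no H
  1 × Cl: no H
  1 × N: 1 H
  1 × O: no H
  Total hydrogens = 4.
Molecular formula: C3H4ClNO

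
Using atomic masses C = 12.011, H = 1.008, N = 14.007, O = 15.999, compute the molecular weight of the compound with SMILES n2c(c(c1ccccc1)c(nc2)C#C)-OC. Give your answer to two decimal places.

210.24

Molecular formula: C13H10N2O.
M = 13×12.011 + 10×1.008 + 2×14.007 + 1×15.999 = 210.24 g/mol.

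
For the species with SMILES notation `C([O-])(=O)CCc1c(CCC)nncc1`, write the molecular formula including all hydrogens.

Heavy atoms from the SMILES: 10 C, 2 N, 2 O.
Implicit hydrogens by atom environment:
  4 × C: 2 H each → 8
  2 × C (aromatic): 1 H each → 2
  2 × C (aromatic): no H
  2 × N (aromatic): no H
  1 × C: 3 H
  1 × C: no H
  1 × O: no H
  1 × O (charge -1): no H
  Total hydrogens = 13.
Net charge -1.
Molecular formula: C10H13N2O2-

C10H13N2O2-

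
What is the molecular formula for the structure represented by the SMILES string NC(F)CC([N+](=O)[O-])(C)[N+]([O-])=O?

C4H8FN3O4

Heavy atoms from the SMILES: 4 C, 1 F, 3 N, 4 O.
Implicit hydrogens by atom environment:
  2 × N (charge +1): no H
  2 × O: no H
  2 × O (charge -1): no H
  1 × C: 3 H
  1 × C: 2 H
  1 × C: 1 H
  1 × C: no H
  1 × F: no H
  1 × N: 2 H
  Total hydrogens = 8.
Molecular formula: C4H8FN3O4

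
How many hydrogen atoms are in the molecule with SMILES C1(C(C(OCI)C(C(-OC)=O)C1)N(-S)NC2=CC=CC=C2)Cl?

Hydrogens are implicit in SMILES; fill each atom to its normal valence:
  5 × C (aromatic): 1 H each → 5
  4 × C: 1 H each → 4
  3 × O: no H
  2 × C: 2 H each → 4
  1 × C: 3 H
  1 × C: no H
  1 × C (aromatic): no H
  1 × Cl: no H
  1 × I: no H
  1 × N: 1 H
  1 × N: no H
  1 × S: 1 H
  Total hydrogens = 18.

18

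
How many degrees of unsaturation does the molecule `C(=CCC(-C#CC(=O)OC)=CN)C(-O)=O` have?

6

Molecular formula from the SMILES: C10H11NO4.
DoU = (2C + 2 + N − H − X)/2 = (2·10 + 2 + 1 − 11 − 0)/2 = 12/2 = 6.
(Structurally: 0 ring(s) + 6 π bond(s) = 6.)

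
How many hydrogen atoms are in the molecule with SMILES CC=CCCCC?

14

Hydrogens are implicit in SMILES; fill each atom to its normal valence:
  3 × C: 2 H each → 6
  2 × C: 3 H each → 6
  2 × C: 1 H each → 2
  Total hydrogens = 14.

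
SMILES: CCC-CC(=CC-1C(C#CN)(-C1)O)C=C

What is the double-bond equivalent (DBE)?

Molecular formula from the SMILES: C13H19NO.
DoU = (2C + 2 + N − H − X)/2 = (2·13 + 2 + 1 − 19 − 0)/2 = 10/2 = 5.
(Structurally: 1 ring(s) + 4 π bond(s) = 5.)

5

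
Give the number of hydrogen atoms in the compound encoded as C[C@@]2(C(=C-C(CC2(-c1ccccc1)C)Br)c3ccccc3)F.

20

Hydrogens are implicit in SMILES; fill each atom to its normal valence:
  10 × C (aromatic): 1 H each → 10
  3 × C: no H
  2 × C: 3 H each → 6
  2 × C: 1 H each → 2
  2 × C (aromatic): no H
  1 × Br: no H
  1 × C: 2 H
  1 × F: no H
  Total hydrogens = 20.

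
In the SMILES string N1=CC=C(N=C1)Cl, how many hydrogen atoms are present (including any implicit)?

Hydrogens are implicit in SMILES; fill each atom to its normal valence:
  3 × C (aromatic): 1 H each → 3
  2 × N (aromatic): no H
  1 × C (aromatic): no H
  1 × Cl: no H
  Total hydrogens = 3.

3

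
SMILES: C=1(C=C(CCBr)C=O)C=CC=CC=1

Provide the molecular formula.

C11H11BrO

Heavy atoms from the SMILES: 1 Br, 11 C, 1 O.
Implicit hydrogens by atom environment:
  5 × C (aromatic): 1 H each → 5
  2 × C: 2 H each → 4
  2 × C: 1 H each → 2
  1 × Br: no H
  1 × C: no H
  1 × C (aromatic): no H
  1 × O: no H
  Total hydrogens = 11.
Molecular formula: C11H11BrO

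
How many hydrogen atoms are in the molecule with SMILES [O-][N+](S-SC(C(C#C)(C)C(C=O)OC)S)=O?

Hydrogens are implicit in SMILES; fill each atom to its normal valence:
  4 × C: 1 H each → 4
  3 × O: no H
  2 × C: 3 H each → 6
  2 × C: no H
  2 × S: no H
  1 × N (charge +1): no H
  1 × O (charge -1): no H
  1 × S: 1 H
  Total hydrogens = 11.

11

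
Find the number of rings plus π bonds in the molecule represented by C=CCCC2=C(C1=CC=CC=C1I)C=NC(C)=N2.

9

Molecular formula from the SMILES: C15H15IN2.
DoU = (2C + 2 + N − H − X)/2 = (2·15 + 2 + 2 − 15 − 1)/2 = 18/2 = 9.
(Structurally: 2 ring(s) + 7 π bond(s) = 9.)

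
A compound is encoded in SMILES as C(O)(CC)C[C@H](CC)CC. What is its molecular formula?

Heavy atoms from the SMILES: 9 C, 1 O.
Implicit hydrogens by atom environment:
  4 × C: 2 H each → 8
  3 × C: 3 H each → 9
  2 × C: 1 H each → 2
  1 × O: 1 H
  Total hydrogens = 20.
Molecular formula: C9H20O

C9H20O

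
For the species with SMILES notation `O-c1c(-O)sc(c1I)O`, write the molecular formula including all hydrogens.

Heavy atoms from the SMILES: 4 C, 1 I, 3 O, 1 S.
Implicit hydrogens by atom environment:
  4 × C (aromatic): no H
  3 × O: 1 H each → 3
  1 × I: no H
  1 × S (aromatic): no H
  Total hydrogens = 3.
Molecular formula: C4H3IO3S

C4H3IO3S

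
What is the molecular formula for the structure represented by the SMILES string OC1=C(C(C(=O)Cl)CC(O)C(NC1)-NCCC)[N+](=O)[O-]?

C11H18ClN3O5

Heavy atoms from the SMILES: 11 C, 1 Cl, 3 N, 5 O.
Implicit hydrogens by atom environment:
  4 × C: 2 H each → 8
  3 × C: 1 H each → 3
  3 × C: no H
  2 × N: 1 H each → 2
  2 × O: 1 H each → 2
  2 × O: no H
  1 × C: 3 H
  1 × Cl: no H
  1 × N (charge +1): no H
  1 × O (charge -1): no H
  Total hydrogens = 18.
Molecular formula: C11H18ClN3O5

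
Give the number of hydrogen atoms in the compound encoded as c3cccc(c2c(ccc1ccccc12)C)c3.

14

Hydrogens are implicit in SMILES; fill each atom to its normal valence:
  11 × C (aromatic): 1 H each → 11
  5 × C (aromatic): no H
  1 × C: 3 H
  Total hydrogens = 14.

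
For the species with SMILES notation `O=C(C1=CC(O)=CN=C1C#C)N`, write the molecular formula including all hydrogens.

C8H6N2O2

Heavy atoms from the SMILES: 8 C, 2 N, 2 O.
Implicit hydrogens by atom environment:
  3 × C (aromatic): no H
  2 × C (aromatic): 1 H each → 2
  2 × C: no H
  1 × C: 1 H
  1 × N: 2 H
  1 × N (aromatic): no H
  1 × O: 1 H
  1 × O: no H
  Total hydrogens = 6.
Molecular formula: C8H6N2O2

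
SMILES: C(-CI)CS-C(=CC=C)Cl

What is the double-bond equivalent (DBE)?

Molecular formula from the SMILES: C7H10ClIS.
DoU = (2C + 2 + N − H − X)/2 = (2·7 + 2 + 0 − 10 − 2)/2 = 4/2 = 2.
(Structurally: 0 ring(s) + 2 π bond(s) = 2.)

2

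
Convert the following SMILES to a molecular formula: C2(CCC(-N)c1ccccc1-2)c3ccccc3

C16H17N

Heavy atoms from the SMILES: 16 C, 1 N.
Implicit hydrogens by atom environment:
  9 × C (aromatic): 1 H each → 9
  3 × C (aromatic): no H
  2 × C: 2 H each → 4
  2 × C: 1 H each → 2
  1 × N: 2 H
  Total hydrogens = 17.
Molecular formula: C16H17N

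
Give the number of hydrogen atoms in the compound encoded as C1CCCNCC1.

Hydrogens are implicit in SMILES; fill each atom to its normal valence:
  6 × C: 2 H each → 12
  1 × N: 1 H
  Total hydrogens = 13.

13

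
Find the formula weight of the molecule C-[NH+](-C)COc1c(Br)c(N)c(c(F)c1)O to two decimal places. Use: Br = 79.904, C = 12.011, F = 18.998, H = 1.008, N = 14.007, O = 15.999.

280.12

Molecular formula: C9H13BrFN2O2+.
M = 1×79.904 + 9×12.011 + 1×18.998 + 13×1.008 + 2×14.007 + 2×15.999 = 280.12 g/mol.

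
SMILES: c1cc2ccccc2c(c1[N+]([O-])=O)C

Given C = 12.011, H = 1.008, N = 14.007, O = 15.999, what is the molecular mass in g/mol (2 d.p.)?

Molecular formula: C11H9NO2.
M = 11×12.011 + 9×1.008 + 1×14.007 + 2×15.999 = 187.20 g/mol.

187.20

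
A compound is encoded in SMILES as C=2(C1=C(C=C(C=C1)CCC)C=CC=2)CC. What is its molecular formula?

Heavy atoms from the SMILES: 15 C.
Implicit hydrogens by atom environment:
  6 × C (aromatic): 1 H each → 6
  4 × C (aromatic): no H
  3 × C: 2 H each → 6
  2 × C: 3 H each → 6
  Total hydrogens = 18.
Molecular formula: C15H18

C15H18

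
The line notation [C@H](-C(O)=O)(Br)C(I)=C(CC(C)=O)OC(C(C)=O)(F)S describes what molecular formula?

C10H11BrFIO5S

Heavy atoms from the SMILES: 1 Br, 10 C, 1 F, 1 I, 5 O, 1 S.
Implicit hydrogens by atom environment:
  6 × C: no H
  4 × O: no H
  2 × C: 3 H each → 6
  1 × Br: no H
  1 × C: 2 H
  1 × C: 1 H
  1 × F: no H
  1 × I: no H
  1 × O: 1 H
  1 × S: 1 H
  Total hydrogens = 11.
Molecular formula: C10H11BrFIO5S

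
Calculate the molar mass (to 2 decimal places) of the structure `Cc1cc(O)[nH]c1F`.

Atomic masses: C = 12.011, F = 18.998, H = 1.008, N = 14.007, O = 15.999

115.11

Molecular formula: C5H6FNO.
M = 5×12.011 + 1×18.998 + 6×1.008 + 1×14.007 + 1×15.999 = 115.11 g/mol.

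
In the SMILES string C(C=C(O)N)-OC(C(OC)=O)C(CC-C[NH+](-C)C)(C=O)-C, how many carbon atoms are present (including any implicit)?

The symbol for carbon appears 14 times in the SMILES.

14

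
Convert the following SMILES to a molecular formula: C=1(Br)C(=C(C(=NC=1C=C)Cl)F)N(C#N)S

C8H4BrClFN3S

Heavy atoms from the SMILES: 1 Br, 8 C, 1 Cl, 1 F, 3 N, 1 S.
Implicit hydrogens by atom environment:
  5 × C (aromatic): no H
  2 × N: no H
  1 × Br: no H
  1 × C: 2 H
  1 × C: 1 H
  1 × C: no H
  1 × Cl: no H
  1 × F: no H
  1 × N (aromatic): no H
  1 × S: 1 H
  Total hydrogens = 4.
Molecular formula: C8H4BrClFN3S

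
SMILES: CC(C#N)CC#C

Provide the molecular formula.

C6H7N

Heavy atoms from the SMILES: 6 C, 1 N.
Implicit hydrogens by atom environment:
  2 × C: 1 H each → 2
  2 × C: no H
  1 × C: 3 H
  1 × C: 2 H
  1 × N: no H
  Total hydrogens = 7.
Molecular formula: C6H7N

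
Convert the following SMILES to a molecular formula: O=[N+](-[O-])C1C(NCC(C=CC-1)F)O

Heavy atoms from the SMILES: 7 C, 1 F, 2 N, 3 O.
Implicit hydrogens by atom environment:
  5 × C: 1 H each → 5
  2 × C: 2 H each → 4
  1 × F: no H
  1 × N: 1 H
  1 × N (charge +1): no H
  1 × O: 1 H
  1 × O: no H
  1 × O (charge -1): no H
  Total hydrogens = 11.
Molecular formula: C7H11FN2O3

C7H11FN2O3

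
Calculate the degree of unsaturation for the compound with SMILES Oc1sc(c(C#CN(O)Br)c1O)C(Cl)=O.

Molecular formula from the SMILES: C7H3BrClNO4S.
DoU = (2C + 2 + N − H − X)/2 = (2·7 + 2 + 1 − 3 − 2)/2 = 12/2 = 6.
(Structurally: 1 ring(s) + 5 π bond(s) = 6.)

6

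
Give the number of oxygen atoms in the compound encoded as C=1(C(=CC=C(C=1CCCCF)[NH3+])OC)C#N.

1

The symbol for oxygen appears 1 time in the SMILES.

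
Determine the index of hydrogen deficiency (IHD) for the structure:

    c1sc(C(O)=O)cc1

4

Molecular formula from the SMILES: C5H4O2S.
DoU = (2C + 2 + N − H − X)/2 = (2·5 + 2 + 0 − 4 − 0)/2 = 8/2 = 4.
(Structurally: 1 ring(s) + 3 π bond(s) = 4.)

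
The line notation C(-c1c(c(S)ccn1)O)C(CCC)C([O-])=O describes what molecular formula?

C11H14NO3S-

Heavy atoms from the SMILES: 11 C, 1 N, 3 O, 1 S.
Implicit hydrogens by atom environment:
  3 × C: 2 H each → 6
  3 × C (aromatic): no H
  2 × C (aromatic): 1 H each → 2
  1 × C: 3 H
  1 × C: 1 H
  1 × C: no H
  1 × N (aromatic): no H
  1 × O: 1 H
  1 × O: no H
  1 × O (charge -1): no H
  1 × S: 1 H
  Total hydrogens = 14.
Net charge -1.
Molecular formula: C11H14NO3S-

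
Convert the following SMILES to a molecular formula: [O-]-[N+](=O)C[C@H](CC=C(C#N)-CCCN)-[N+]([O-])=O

Heavy atoms from the SMILES: 9 C, 4 N, 4 O.
Implicit hydrogens by atom environment:
  5 × C: 2 H each → 10
  2 × C: 1 H each → 2
  2 × C: no H
  2 × N (charge +1): no H
  2 × O: no H
  2 × O (charge -1): no H
  1 × N: 2 H
  1 × N: no H
  Total hydrogens = 14.
Molecular formula: C9H14N4O4

C9H14N4O4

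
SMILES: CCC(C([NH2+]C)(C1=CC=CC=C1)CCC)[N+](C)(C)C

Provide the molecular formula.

[C17H32N2]2+

Heavy atoms from the SMILES: 17 C, 2 N.
Implicit hydrogens by atom environment:
  6 × C: 3 H each → 18
  5 × C (aromatic): 1 H each → 5
  3 × C: 2 H each → 6
  1 × C: 1 H
  1 × C: no H
  1 × C (aromatic): no H
  1 × N (charge +1): 2 H
  1 × N (charge +1): no H
  Total hydrogens = 32.
Net charge +2.
Molecular formula: [C17H32N2]2+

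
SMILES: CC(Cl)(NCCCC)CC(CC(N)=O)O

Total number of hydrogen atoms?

21

Hydrogens are implicit in SMILES; fill each atom to its normal valence:
  5 × C: 2 H each → 10
  2 × C: 3 H each → 6
  2 × C: no H
  1 × C: 1 H
  1 × Cl: no H
  1 × N: 2 H
  1 × N: 1 H
  1 × O: 1 H
  1 × O: no H
  Total hydrogens = 21.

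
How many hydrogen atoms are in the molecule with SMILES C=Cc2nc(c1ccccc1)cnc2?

Hydrogens are implicit in SMILES; fill each atom to its normal valence:
  7 × C (aromatic): 1 H each → 7
  3 × C (aromatic): no H
  2 × N (aromatic): no H
  1 × C: 2 H
  1 × C: 1 H
  Total hydrogens = 10.

10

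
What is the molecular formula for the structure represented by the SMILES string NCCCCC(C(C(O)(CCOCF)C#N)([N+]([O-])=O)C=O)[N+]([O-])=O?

Heavy atoms from the SMILES: 12 C, 1 F, 4 N, 7 O.
Implicit hydrogens by atom environment:
  7 × C: 2 H each → 14
  4 × O: no H
  3 × C: no H
  2 × C: 1 H each → 2
  2 × N (charge +1): no H
  2 × O (charge -1): no H
  1 × F: no H
  1 × N: 2 H
  1 × N: no H
  1 × O: 1 H
  Total hydrogens = 19.
Molecular formula: C12H19FN4O7

C12H19FN4O7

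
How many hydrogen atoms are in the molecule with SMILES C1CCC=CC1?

Hydrogens are implicit in SMILES; fill each atom to its normal valence:
  4 × C: 2 H each → 8
  2 × C: 1 H each → 2
  Total hydrogens = 10.

10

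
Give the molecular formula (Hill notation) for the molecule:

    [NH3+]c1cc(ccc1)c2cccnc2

C11H11N2+

Heavy atoms from the SMILES: 11 C, 2 N.
Implicit hydrogens by atom environment:
  8 × C (aromatic): 1 H each → 8
  3 × C (aromatic): no H
  1 × N (charge +1): 3 H
  1 × N (aromatic): no H
  Total hydrogens = 11.
Net charge +1.
Molecular formula: C11H11N2+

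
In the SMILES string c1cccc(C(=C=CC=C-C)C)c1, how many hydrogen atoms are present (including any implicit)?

14

Hydrogens are implicit in SMILES; fill each atom to its normal valence:
  5 × C (aromatic): 1 H each → 5
  3 × C: 1 H each → 3
  2 × C: 3 H each → 6
  2 × C: no H
  1 × C (aromatic): no H
  Total hydrogens = 14.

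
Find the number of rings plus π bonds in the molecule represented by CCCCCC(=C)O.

Molecular formula from the SMILES: C7H14O.
DoU = (2C + 2 + N − H − X)/2 = (2·7 + 2 + 0 − 14 − 0)/2 = 2/2 = 1.
(Structurally: 0 ring(s) + 1 π bond(s) = 1.)

1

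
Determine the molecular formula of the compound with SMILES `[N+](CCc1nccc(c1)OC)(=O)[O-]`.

C8H10N2O3

Heavy atoms from the SMILES: 8 C, 2 N, 3 O.
Implicit hydrogens by atom environment:
  3 × C (aromatic): 1 H each → 3
  2 × C: 2 H each → 4
  2 × C (aromatic): no H
  2 × O: no H
  1 × C: 3 H
  1 × N (aromatic): no H
  1 × N (charge +1): no H
  1 × O (charge -1): no H
  Total hydrogens = 10.
Molecular formula: C8H10N2O3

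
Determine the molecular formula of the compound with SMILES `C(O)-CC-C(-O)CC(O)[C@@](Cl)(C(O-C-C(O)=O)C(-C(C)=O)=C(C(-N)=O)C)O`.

C16H26ClNO9

Heavy atoms from the SMILES: 16 C, 1 Cl, 1 N, 9 O.
Implicit hydrogens by atom environment:
  6 × C: no H
  5 × C: 2 H each → 10
  5 × O: 1 H each → 5
  4 × O: no H
  3 × C: 1 H each → 3
  2 × C: 3 H each → 6
  1 × Cl: no H
  1 × N: 2 H
  Total hydrogens = 26.
Molecular formula: C16H26ClNO9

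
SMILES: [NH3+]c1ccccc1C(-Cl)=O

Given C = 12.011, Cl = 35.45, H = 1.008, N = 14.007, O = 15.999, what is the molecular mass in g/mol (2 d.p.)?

Molecular formula: C7H7ClNO+.
M = 7×12.011 + 1×35.45 + 7×1.008 + 1×14.007 + 1×15.999 = 156.59 g/mol.

156.59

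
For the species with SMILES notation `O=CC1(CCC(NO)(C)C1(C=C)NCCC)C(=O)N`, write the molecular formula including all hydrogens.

Heavy atoms from the SMILES: 13 C, 3 N, 3 O.
Implicit hydrogens by atom environment:
  5 × C: 2 H each → 10
  4 × C: no H
  2 × C: 3 H each → 6
  2 × C: 1 H each → 2
  2 × N: 1 H each → 2
  2 × O: no H
  1 × N: 2 H
  1 × O: 1 H
  Total hydrogens = 23.
Molecular formula: C13H23N3O3

C13H23N3O3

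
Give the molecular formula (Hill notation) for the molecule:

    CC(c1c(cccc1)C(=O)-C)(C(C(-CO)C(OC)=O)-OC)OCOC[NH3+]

C18H28NO7+

Heavy atoms from the SMILES: 18 C, 1 N, 7 O.
Implicit hydrogens by atom environment:
  6 × O: no H
  4 × C: 3 H each → 12
  4 × C (aromatic): 1 H each → 4
  3 × C: 2 H each → 6
  3 × C: no H
  2 × C: 1 H each → 2
  2 × C (aromatic): no H
  1 × N (charge +1): 3 H
  1 × O: 1 H
  Total hydrogens = 28.
Net charge +1.
Molecular formula: C18H28NO7+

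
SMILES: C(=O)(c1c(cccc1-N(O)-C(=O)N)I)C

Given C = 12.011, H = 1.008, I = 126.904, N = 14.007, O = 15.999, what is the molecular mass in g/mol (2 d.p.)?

Molecular formula: C9H9IN2O3.
M = 9×12.011 + 9×1.008 + 1×126.904 + 2×14.007 + 3×15.999 = 320.09 g/mol.

320.09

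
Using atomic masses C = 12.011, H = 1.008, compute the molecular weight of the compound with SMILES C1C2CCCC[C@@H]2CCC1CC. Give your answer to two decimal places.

166.31

Molecular formula: C12H22.
M = 12×12.011 + 22×1.008 = 166.31 g/mol.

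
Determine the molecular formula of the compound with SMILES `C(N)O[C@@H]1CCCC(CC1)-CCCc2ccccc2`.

C17H27NO

Heavy atoms from the SMILES: 17 C, 1 N, 1 O.
Implicit hydrogens by atom environment:
  9 × C: 2 H each → 18
  5 × C (aromatic): 1 H each → 5
  2 × C: 1 H each → 2
  1 × C (aromatic): no H
  1 × N: 2 H
  1 × O: no H
  Total hydrogens = 27.
Molecular formula: C17H27NO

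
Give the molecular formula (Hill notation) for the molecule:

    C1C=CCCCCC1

C8H14

Heavy atoms from the SMILES: 8 C.
Implicit hydrogens by atom environment:
  6 × C: 2 H each → 12
  2 × C: 1 H each → 2
  Total hydrogens = 14.
Molecular formula: C8H14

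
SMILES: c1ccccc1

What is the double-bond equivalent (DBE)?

4

Molecular formula from the SMILES: C6H6.
DoU = (2C + 2 + N − H − X)/2 = (2·6 + 2 + 0 − 6 − 0)/2 = 8/2 = 4.
(Structurally: 1 ring(s) + 3 π bond(s) = 4.)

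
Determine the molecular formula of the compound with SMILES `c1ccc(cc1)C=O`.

C7H6O

Heavy atoms from the SMILES: 7 C, 1 O.
Implicit hydrogens by atom environment:
  5 × C (aromatic): 1 H each → 5
  1 × C: 1 H
  1 × C (aromatic): no H
  1 × O: no H
  Total hydrogens = 6.
Molecular formula: C7H6O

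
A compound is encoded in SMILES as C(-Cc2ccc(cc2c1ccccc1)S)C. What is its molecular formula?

Heavy atoms from the SMILES: 15 C, 1 S.
Implicit hydrogens by atom environment:
  8 × C (aromatic): 1 H each → 8
  4 × C (aromatic): no H
  2 × C: 2 H each → 4
  1 × C: 3 H
  1 × S: 1 H
  Total hydrogens = 16.
Molecular formula: C15H16S

C15H16S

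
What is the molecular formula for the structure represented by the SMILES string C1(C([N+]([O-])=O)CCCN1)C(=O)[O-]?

C6H9N2O4-

Heavy atoms from the SMILES: 6 C, 2 N, 4 O.
Implicit hydrogens by atom environment:
  3 × C: 2 H each → 6
  2 × C: 1 H each → 2
  2 × O: no H
  2 × O (charge -1): no H
  1 × C: no H
  1 × N: 1 H
  1 × N (charge +1): no H
  Total hydrogens = 9.
Net charge -1.
Molecular formula: C6H9N2O4-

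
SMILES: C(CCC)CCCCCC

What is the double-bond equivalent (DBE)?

Molecular formula from the SMILES: C10H22.
DoU = (2C + 2 + N − H − X)/2 = (2·10 + 2 + 0 − 22 − 0)/2 = 0/2 = 0.
(Structurally: 0 ring(s) + 0 π bond(s) = 0.)

0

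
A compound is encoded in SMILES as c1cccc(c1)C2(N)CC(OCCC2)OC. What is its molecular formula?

C13H19NO2

Heavy atoms from the SMILES: 13 C, 1 N, 2 O.
Implicit hydrogens by atom environment:
  5 × C (aromatic): 1 H each → 5
  4 × C: 2 H each → 8
  2 × O: no H
  1 × C: 3 H
  1 × C: 1 H
  1 × C: no H
  1 × C (aromatic): no H
  1 × N: 2 H
  Total hydrogens = 19.
Molecular formula: C13H19NO2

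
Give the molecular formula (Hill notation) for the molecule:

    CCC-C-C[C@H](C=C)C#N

C9H15N

Heavy atoms from the SMILES: 9 C, 1 N.
Implicit hydrogens by atom environment:
  5 × C: 2 H each → 10
  2 × C: 1 H each → 2
  1 × C: 3 H
  1 × C: no H
  1 × N: no H
  Total hydrogens = 15.
Molecular formula: C9H15N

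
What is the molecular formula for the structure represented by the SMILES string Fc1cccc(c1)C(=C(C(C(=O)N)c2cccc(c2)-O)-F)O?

C16H13F2NO3

Heavy atoms from the SMILES: 16 C, 2 F, 1 N, 3 O.
Implicit hydrogens by atom environment:
  8 × C (aromatic): 1 H each → 8
  4 × C (aromatic): no H
  3 × C: no H
  2 × F: no H
  2 × O: 1 H each → 2
  1 × C: 1 H
  1 × N: 2 H
  1 × O: no H
  Total hydrogens = 13.
Molecular formula: C16H13F2NO3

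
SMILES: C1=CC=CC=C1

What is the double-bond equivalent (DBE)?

Molecular formula from the SMILES: C6H6.
DoU = (2C + 2 + N − H − X)/2 = (2·6 + 2 + 0 − 6 − 0)/2 = 8/2 = 4.
(Structurally: 1 ring(s) + 3 π bond(s) = 4.)

4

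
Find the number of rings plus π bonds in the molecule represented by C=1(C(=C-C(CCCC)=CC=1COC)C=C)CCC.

5

Molecular formula from the SMILES: C17H26O.
DoU = (2C + 2 + N − H − X)/2 = (2·17 + 2 + 0 − 26 − 0)/2 = 10/2 = 5.
(Structurally: 1 ring(s) + 4 π bond(s) = 5.)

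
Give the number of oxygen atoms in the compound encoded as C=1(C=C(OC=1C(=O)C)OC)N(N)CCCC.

The symbol for oxygen appears 3 times in the SMILES.

3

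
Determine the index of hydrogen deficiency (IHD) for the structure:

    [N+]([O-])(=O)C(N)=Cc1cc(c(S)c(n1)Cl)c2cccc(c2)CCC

Molecular formula from the SMILES: C16H16ClN3O2S.
DoU = (2C + 2 + N − H − X)/2 = (2·16 + 2 + 3 − 16 − 1)/2 = 20/2 = 10.
(Structurally: 2 ring(s) + 8 π bond(s) = 10.)

10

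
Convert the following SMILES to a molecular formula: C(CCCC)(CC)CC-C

C10H22

Heavy atoms from the SMILES: 10 C.
Implicit hydrogens by atom environment:
  6 × C: 2 H each → 12
  3 × C: 3 H each → 9
  1 × C: 1 H
  Total hydrogens = 22.
Molecular formula: C10H22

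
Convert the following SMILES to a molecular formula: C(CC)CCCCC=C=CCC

C12H22

Heavy atoms from the SMILES: 12 C.
Implicit hydrogens by atom environment:
  7 × C: 2 H each → 14
  2 × C: 3 H each → 6
  2 × C: 1 H each → 2
  1 × C: no H
  Total hydrogens = 22.
Molecular formula: C12H22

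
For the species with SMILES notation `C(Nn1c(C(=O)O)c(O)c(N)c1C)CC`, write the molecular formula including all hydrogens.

C9H15N3O3

Heavy atoms from the SMILES: 9 C, 3 N, 3 O.
Implicit hydrogens by atom environment:
  4 × C (aromatic): no H
  2 × C: 3 H each → 6
  2 × C: 2 H each → 4
  2 × O: 1 H each → 2
  1 × C: no H
  1 × N: 2 H
  1 × N: 1 H
  1 × N (aromatic): no H
  1 × O: no H
  Total hydrogens = 15.
Molecular formula: C9H15N3O3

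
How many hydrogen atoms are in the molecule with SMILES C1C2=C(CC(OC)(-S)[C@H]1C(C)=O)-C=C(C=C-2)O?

16

Hydrogens are implicit in SMILES; fill each atom to its normal valence:
  3 × C (aromatic): 1 H each → 3
  3 × C (aromatic): no H
  2 × C: 3 H each → 6
  2 × C: 2 H each → 4
  2 × C: no H
  2 × O: no H
  1 × C: 1 H
  1 × O: 1 H
  1 × S: 1 H
  Total hydrogens = 16.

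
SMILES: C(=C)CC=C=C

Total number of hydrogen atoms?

8

Hydrogens are implicit in SMILES; fill each atom to its normal valence:
  3 × C: 2 H each → 6
  2 × C: 1 H each → 2
  1 × C: no H
  Total hydrogens = 8.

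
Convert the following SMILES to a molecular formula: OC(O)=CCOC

C4H8O3

Heavy atoms from the SMILES: 4 C, 3 O.
Implicit hydrogens by atom environment:
  2 × O: 1 H each → 2
  1 × C: 3 H
  1 × C: 2 H
  1 × C: 1 H
  1 × C: no H
  1 × O: no H
  Total hydrogens = 8.
Molecular formula: C4H8O3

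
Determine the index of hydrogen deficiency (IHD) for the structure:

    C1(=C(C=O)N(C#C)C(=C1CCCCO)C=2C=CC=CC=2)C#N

Molecular formula from the SMILES: C18H16N2O2.
DoU = (2C + 2 + N − H − X)/2 = (2·18 + 2 + 2 − 16 − 0)/2 = 24/2 = 12.
(Structurally: 2 ring(s) + 10 π bond(s) = 12.)

12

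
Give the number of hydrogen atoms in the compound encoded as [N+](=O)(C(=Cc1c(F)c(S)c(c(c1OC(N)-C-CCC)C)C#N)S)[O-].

18

Hydrogens are implicit in SMILES; fill each atom to its normal valence:
  6 × C (aromatic): no H
  3 × C: 2 H each → 6
  2 × C: 3 H each → 6
  2 × C: 1 H each → 2
  2 × C: no H
  2 × O: no H
  2 × S: 1 H each → 2
  1 × F: no H
  1 × N: 2 H
  1 × N (charge +1): no H
  1 × N: no H
  1 × O (charge -1): no H
  Total hydrogens = 18.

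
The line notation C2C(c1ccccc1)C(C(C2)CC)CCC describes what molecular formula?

C16H24

Heavy atoms from the SMILES: 16 C.
Implicit hydrogens by atom environment:
  5 × C: 2 H each → 10
  5 × C (aromatic): 1 H each → 5
  3 × C: 1 H each → 3
  2 × C: 3 H each → 6
  1 × C (aromatic): no H
  Total hydrogens = 24.
Molecular formula: C16H24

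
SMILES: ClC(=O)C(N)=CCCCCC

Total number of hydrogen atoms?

Hydrogens are implicit in SMILES; fill each atom to its normal valence:
  4 × C: 2 H each → 8
  2 × C: no H
  1 × C: 3 H
  1 × C: 1 H
  1 × Cl: no H
  1 × N: 2 H
  1 × O: no H
  Total hydrogens = 14.

14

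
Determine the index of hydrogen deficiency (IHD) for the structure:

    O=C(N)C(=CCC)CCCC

Molecular formula from the SMILES: C9H17NO.
DoU = (2C + 2 + N − H − X)/2 = (2·9 + 2 + 1 − 17 − 0)/2 = 4/2 = 2.
(Structurally: 0 ring(s) + 2 π bond(s) = 2.)

2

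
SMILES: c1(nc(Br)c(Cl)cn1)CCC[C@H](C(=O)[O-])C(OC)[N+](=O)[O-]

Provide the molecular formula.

Heavy atoms from the SMILES: 1 Br, 11 C, 1 Cl, 3 N, 5 O.
Implicit hydrogens by atom environment:
  3 × C: 2 H each → 6
  3 × C (aromatic): no H
  3 × O: no H
  2 × C: 1 H each → 2
  2 × N (aromatic): no H
  2 × O (charge -1): no H
  1 × Br: no H
  1 × C: 3 H
  1 × C (aromatic): 1 H
  1 × C: no H
  1 × Cl: no H
  1 × N (charge +1): no H
  Total hydrogens = 12.
Net charge -1.
Molecular formula: C11H12BrClN3O5-

C11H12BrClN3O5-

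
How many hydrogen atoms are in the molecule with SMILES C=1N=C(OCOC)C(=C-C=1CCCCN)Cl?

Hydrogens are implicit in SMILES; fill each atom to its normal valence:
  5 × C: 2 H each → 10
  3 × C (aromatic): no H
  2 × C (aromatic): 1 H each → 2
  2 × O: no H
  1 × C: 3 H
  1 × Cl: no H
  1 × N: 2 H
  1 × N (aromatic): no H
  Total hydrogens = 17.

17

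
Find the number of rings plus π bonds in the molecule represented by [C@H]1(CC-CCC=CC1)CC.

2

Molecular formula from the SMILES: C10H18.
DoU = (2C + 2 + N − H − X)/2 = (2·10 + 2 + 0 − 18 − 0)/2 = 4/2 = 2.
(Structurally: 1 ring(s) + 1 π bond(s) = 2.)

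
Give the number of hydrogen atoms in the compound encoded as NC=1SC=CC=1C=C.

7

Hydrogens are implicit in SMILES; fill each atom to its normal valence:
  2 × C (aromatic): 1 H each → 2
  2 × C (aromatic): no H
  1 × C: 2 H
  1 × C: 1 H
  1 × N: 2 H
  1 × S (aromatic): no H
  Total hydrogens = 7.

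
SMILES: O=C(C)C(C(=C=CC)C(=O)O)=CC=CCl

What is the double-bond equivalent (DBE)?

Molecular formula from the SMILES: C11H11ClO3.
DoU = (2C + 2 + N − H − X)/2 = (2·11 + 2 + 0 − 11 − 1)/2 = 12/2 = 6.
(Structurally: 0 ring(s) + 6 π bond(s) = 6.)

6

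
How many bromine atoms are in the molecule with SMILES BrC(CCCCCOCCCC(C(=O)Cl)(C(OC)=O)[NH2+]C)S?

1

The symbol for bromine appears 1 time in the SMILES.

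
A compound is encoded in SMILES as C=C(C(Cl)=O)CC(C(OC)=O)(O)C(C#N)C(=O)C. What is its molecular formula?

Heavy atoms from the SMILES: 11 C, 1 Cl, 1 N, 5 O.
Implicit hydrogens by atom environment:
  6 × C: no H
  4 × O: no H
  2 × C: 3 H each → 6
  2 × C: 2 H each → 4
  1 × C: 1 H
  1 × Cl: no H
  1 × N: no H
  1 × O: 1 H
  Total hydrogens = 12.
Molecular formula: C11H12ClNO5

C11H12ClNO5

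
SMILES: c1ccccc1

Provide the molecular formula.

C6H6

Heavy atoms from the SMILES: 6 C.
Implicit hydrogens by atom environment:
  6 × C (aromatic): 1 H each → 6
  Total hydrogens = 6.
Molecular formula: C6H6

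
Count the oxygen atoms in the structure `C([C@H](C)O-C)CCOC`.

2

The symbol for oxygen appears 2 times in the SMILES.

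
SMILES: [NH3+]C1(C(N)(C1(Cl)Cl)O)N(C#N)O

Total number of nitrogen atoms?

The symbol for nitrogen appears 4 times in the SMILES.

4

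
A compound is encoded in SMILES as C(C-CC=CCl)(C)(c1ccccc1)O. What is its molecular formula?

Heavy atoms from the SMILES: 12 C, 1 Cl, 1 O.
Implicit hydrogens by atom environment:
  5 × C (aromatic): 1 H each → 5
  2 × C: 2 H each → 4
  2 × C: 1 H each → 2
  1 × C: 3 H
  1 × C: no H
  1 × C (aromatic): no H
  1 × Cl: no H
  1 × O: 1 H
  Total hydrogens = 15.
Molecular formula: C12H15ClO

C12H15ClO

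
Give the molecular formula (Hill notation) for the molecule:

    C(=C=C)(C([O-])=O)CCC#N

Heavy atoms from the SMILES: 7 C, 1 N, 2 O.
Implicit hydrogens by atom environment:
  4 × C: no H
  3 × C: 2 H each → 6
  1 × N: no H
  1 × O: no H
  1 × O (charge -1): no H
  Total hydrogens = 6.
Net charge -1.
Molecular formula: C7H6NO2-

C7H6NO2-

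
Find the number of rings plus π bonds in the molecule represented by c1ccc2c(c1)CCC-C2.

Molecular formula from the SMILES: C10H12.
DoU = (2C + 2 + N − H − X)/2 = (2·10 + 2 + 0 − 12 − 0)/2 = 10/2 = 5.
(Structurally: 2 ring(s) + 3 π bond(s) = 5.)

5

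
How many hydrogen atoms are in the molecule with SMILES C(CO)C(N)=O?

7

Hydrogens are implicit in SMILES; fill each atom to its normal valence:
  2 × C: 2 H each → 4
  1 × C: no H
  1 × N: 2 H
  1 × O: 1 H
  1 × O: no H
  Total hydrogens = 7.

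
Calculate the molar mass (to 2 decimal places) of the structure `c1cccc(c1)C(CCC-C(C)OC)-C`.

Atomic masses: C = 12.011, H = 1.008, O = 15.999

206.33

Molecular formula: C14H22O.
M = 14×12.011 + 22×1.008 + 1×15.999 = 206.33 g/mol.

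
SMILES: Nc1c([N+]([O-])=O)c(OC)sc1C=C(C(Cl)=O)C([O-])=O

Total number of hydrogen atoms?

6

Hydrogens are implicit in SMILES; fill each atom to its normal valence:
  4 × C (aromatic): no H
  4 × O: no H
  3 × C: no H
  2 × O (charge -1): no H
  1 × C: 3 H
  1 × C: 1 H
  1 × Cl: no H
  1 × N: 2 H
  1 × N (charge +1): no H
  1 × S (aromatic): no H
  Total hydrogens = 6.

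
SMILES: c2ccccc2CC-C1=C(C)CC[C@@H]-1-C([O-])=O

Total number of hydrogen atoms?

Hydrogens are implicit in SMILES; fill each atom to its normal valence:
  5 × C (aromatic): 1 H each → 5
  4 × C: 2 H each → 8
  3 × C: no H
  1 × C: 3 H
  1 × C: 1 H
  1 × C (aromatic): no H
  1 × O: no H
  1 × O (charge -1): no H
  Total hydrogens = 17.

17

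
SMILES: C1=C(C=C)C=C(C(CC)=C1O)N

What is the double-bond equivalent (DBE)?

Molecular formula from the SMILES: C10H13NO.
DoU = (2C + 2 + N − H − X)/2 = (2·10 + 2 + 1 − 13 − 0)/2 = 10/2 = 5.
(Structurally: 1 ring(s) + 4 π bond(s) = 5.)

5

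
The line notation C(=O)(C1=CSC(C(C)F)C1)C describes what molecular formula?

C8H11FOS

Heavy atoms from the SMILES: 8 C, 1 F, 1 O, 1 S.
Implicit hydrogens by atom environment:
  3 × C: 1 H each → 3
  2 × C: 3 H each → 6
  2 × C: no H
  1 × C: 2 H
  1 × F: no H
  1 × O: no H
  1 × S: no H
  Total hydrogens = 11.
Molecular formula: C8H11FOS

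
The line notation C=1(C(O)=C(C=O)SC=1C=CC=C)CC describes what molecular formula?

C11H12O2S

Heavy atoms from the SMILES: 11 C, 2 O, 1 S.
Implicit hydrogens by atom environment:
  4 × C: 1 H each → 4
  4 × C (aromatic): no H
  2 × C: 2 H each → 4
  1 × C: 3 H
  1 × O: 1 H
  1 × O: no H
  1 × S (aromatic): no H
  Total hydrogens = 12.
Molecular formula: C11H12O2S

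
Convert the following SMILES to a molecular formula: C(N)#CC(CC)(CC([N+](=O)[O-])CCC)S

Heavy atoms from the SMILES: 10 C, 2 N, 2 O, 1 S.
Implicit hydrogens by atom environment:
  4 × C: 2 H each → 8
  3 × C: no H
  2 × C: 3 H each → 6
  1 × C: 1 H
  1 × N: 2 H
  1 × N (charge +1): no H
  1 × O: no H
  1 × O (charge -1): no H
  1 × S: 1 H
  Total hydrogens = 18.
Molecular formula: C10H18N2O2S

C10H18N2O2S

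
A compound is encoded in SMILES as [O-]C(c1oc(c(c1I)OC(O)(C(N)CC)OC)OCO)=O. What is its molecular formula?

Heavy atoms from the SMILES: 11 C, 1 I, 1 N, 8 O.
Implicit hydrogens by atom environment:
  4 × C (aromatic): no H
  4 × O: no H
  2 × C: 3 H each → 6
  2 × C: 2 H each → 4
  2 × C: no H
  2 × O: 1 H each → 2
  1 × C: 1 H
  1 × I: no H
  1 × N: 2 H
  1 × O (aromatic): no H
  1 × O (charge -1): no H
  Total hydrogens = 15.
Net charge -1.
Molecular formula: C11H15INO8-

C11H15INO8-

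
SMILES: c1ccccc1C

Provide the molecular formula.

Heavy atoms from the SMILES: 7 C.
Implicit hydrogens by atom environment:
  5 × C (aromatic): 1 H each → 5
  1 × C: 3 H
  1 × C (aromatic): no H
  Total hydrogens = 8.
Molecular formula: C7H8

C7H8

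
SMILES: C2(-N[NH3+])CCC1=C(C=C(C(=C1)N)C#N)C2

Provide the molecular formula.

Heavy atoms from the SMILES: 11 C, 4 N.
Implicit hydrogens by atom environment:
  4 × C (aromatic): no H
  3 × C: 2 H each → 6
  2 × C (aromatic): 1 H each → 2
  1 × C: 1 H
  1 × C: no H
  1 × N (charge +1): 3 H
  1 × N: 2 H
  1 × N: 1 H
  1 × N: no H
  Total hydrogens = 15.
Net charge +1.
Molecular formula: C11H15N4+

C11H15N4+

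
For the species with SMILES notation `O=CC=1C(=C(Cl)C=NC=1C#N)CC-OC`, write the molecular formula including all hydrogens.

Heavy atoms from the SMILES: 10 C, 1 Cl, 2 N, 2 O.
Implicit hydrogens by atom environment:
  4 × C (aromatic): no H
  2 × C: 2 H each → 4
  2 × O: no H
  1 × C: 3 H
  1 × C (aromatic): 1 H
  1 × C: 1 H
  1 × C: no H
  1 × Cl: no H
  1 × N (aromatic): no H
  1 × N: no H
  Total hydrogens = 9.
Molecular formula: C10H9ClN2O2

C10H9ClN2O2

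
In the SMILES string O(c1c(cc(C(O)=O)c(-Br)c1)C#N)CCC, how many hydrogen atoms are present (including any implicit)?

10

Hydrogens are implicit in SMILES; fill each atom to its normal valence:
  4 × C (aromatic): no H
  2 × C: 2 H each → 4
  2 × C (aromatic): 1 H each → 2
  2 × C: no H
  2 × O: no H
  1 × Br: no H
  1 × C: 3 H
  1 × N: no H
  1 × O: 1 H
  Total hydrogens = 10.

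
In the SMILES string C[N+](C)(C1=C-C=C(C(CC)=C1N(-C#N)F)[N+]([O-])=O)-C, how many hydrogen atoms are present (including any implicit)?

16

Hydrogens are implicit in SMILES; fill each atom to its normal valence:
  4 × C: 3 H each → 12
  4 × C (aromatic): no H
  2 × C (aromatic): 1 H each → 2
  2 × N: no H
  2 × N (charge +1): no H
  1 × C: 2 H
  1 × C: no H
  1 × F: no H
  1 × O: no H
  1 × O (charge -1): no H
  Total hydrogens = 16.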